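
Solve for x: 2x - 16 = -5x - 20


Starting with: 2x - 16 = -5x - 20
Move all x terms to left: (2 + 5)x = -20 + 16
Simplify: 7x = -4
Divide both sides by 7: x = -4/7

x = -4/7


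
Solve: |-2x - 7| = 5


An absolute value equation |expr| = 5 gives two cases:
Case 1: -2x - 7 = 5
  -2x = 12, so x = -6
Case 2: -2x - 7 = -5
  -2x = 2, so x = -1

x = -6, x = -1


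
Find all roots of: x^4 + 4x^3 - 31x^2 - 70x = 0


The constant term is 0, so x = 0 is a root. Factor out x:
  x^3 + 4x^2 - 31x - 70 = 0
Let p(x) = x^3 + 4x^2 - 31x - 70. By the rational root theorem (leading coefficient 1), any rational root is an integer divisor of 70: try ±1, ±2, ... in turn.
Test x = 1: value = -96 ≠ 0.
Test x = -1: value = -36 ≠ 0.
Test x = 2: value = -108 ≠ 0.
Test x = -2: value = 0 ✓, so (x + 2) is a factor.
Synthetic division by (x + 2): bring down 1; 1(-2) + 4 = 2; 2(-2) - 31 = -35; (-35)(-2) - 70 = 0 → quotient x^2 + 2x - 35, remainder 0.
Solve the quadratic x^2 + 2x - 35 = 0: discriminant = 2^2 - 4(1)(-35) = 4 + 140 = 144.
sqrt(144) = 12, so x = (-2 ± 12)/2: x = 5 or x = -7.
Collecting all roots found:

x = -7, x = -2, x = 0, x = 5


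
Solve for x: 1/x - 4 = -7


Subtract -4 from both sides: 1/x = -3
Multiply both sides by x: 1 = -3 * x
Divide by -3: x = -1/3

x = -1/3


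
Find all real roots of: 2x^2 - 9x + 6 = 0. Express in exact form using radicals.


Using the quadratic formula: x = (-b ± sqrt(b^2 - 4ac)) / (2a)
Here a = 2, b = -9, c = 6
Discriminant = b^2 - 4ac = (-9)^2 - 4(2)(6) = 81 - 48 = 33
Since discriminant = 33 > 0, there are two real roots.
x = (9 ± sqrt(33)) / 4
Numerically: x ≈ 3.6861 or x ≈ 0.8139

x = (9 + sqrt(33)) / 4 or x = (9 - sqrt(33)) / 4


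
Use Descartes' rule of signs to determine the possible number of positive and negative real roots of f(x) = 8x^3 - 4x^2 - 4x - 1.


Descartes' rule of signs:

For positive roots, count sign changes in f(x) = 8x^3 - 4x^2 - 4x - 1:
Signs of coefficients: +, -, -, -
Number of sign changes: 1
Possible positive real roots: 1

For negative roots, examine f(-x) = -8x^3 - 4x^2 + 4x - 1:
Signs of coefficients: -, -, +, -
Number of sign changes: 2
Possible negative real roots: 2, 0

Positive roots: 1; Negative roots: 2 or 0


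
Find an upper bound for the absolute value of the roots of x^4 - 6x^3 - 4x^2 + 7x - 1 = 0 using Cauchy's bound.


Cauchy's bound: all roots r satisfy |r| <= 1 + max(|a_i/a_n|) for i = 0,...,n-1
where a_n is the leading coefficient.

Coefficients: [1, -6, -4, 7, -1]
Leading coefficient a_n = 1
Ratios |a_i/a_n|: 6, 4, 7, 1
Maximum ratio: 7
Cauchy's bound: |r| <= 1 + 7 = 8

Upper bound = 8


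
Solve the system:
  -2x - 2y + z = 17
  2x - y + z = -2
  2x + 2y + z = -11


Using Cramer's rule. Expand each determinant along the first row.
D  = (-2)*[(-1)*1 - 1*2] - (-2)*[2*1 - 1*2] + 1*[2*2 - (-1)*2]
  = (-2)*(-3) - (-2)*(0) + 1*(6) = 12
Dx = 17*[(-1)*1 - 1*2] - (-2)*[(-2)*1 - 1*(-11)] + 1*[(-2)*2 - (-1)*(-11)]
  = 17*(-3) - (-2)*(9) + 1*(-15) = -48
Dy = (-2)*[(-2)*1 - 1*(-11)] - 17*[2*1 - 1*2] + 1*[2*(-11) - (-2)*2]
  = (-2)*(9) - 17*(0) + 1*(-18) = -36
Dz = (-2)*[(-1)*(-11) - (-2)*2] - (-2)*[2*(-11) - (-2)*2] + 17*[2*2 - (-1)*2]
  = (-2)*(15) - (-2)*(-18) + 17*(6) = 36
x = Dx/D = -48/12 = -4, y = Dy/D = -36/12 = -3, z = Dz/D = 36/12 = 3
Check eq1: (-2)(-4) + (-2)(-3) + (1)(3) = 17 = 17 ✓
Check eq2: (2)(-4) + (-1)(-3) + (1)(3) = -2 = -2 ✓
Check eq3: (2)(-4) + (2)(-3) + (1)(3) = -11 = -11 ✓

x = -4, y = -3, z = 3


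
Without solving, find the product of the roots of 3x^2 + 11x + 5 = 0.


By Vieta's formulas for ax^2 + bx + c = 0:
  Sum of roots = -b/a
  Product of roots = c/a

Here a = 3, b = 11, c = 5
Sum = -(11)/3 = -11/3
Product = 5/3 = 5/3

Product = 5/3


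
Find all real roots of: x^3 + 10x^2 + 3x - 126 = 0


Let p(x) = x^3 + 10x^2 + 3x - 126. By the rational root theorem (leading coefficient 1), any rational root is an integer divisor of 126: try ±1, ±2, ... in turn.
Test x = 1: value = -112 ≠ 0.
Test x = -1: value = -120 ≠ 0.
Test x = 2: value = -72 ≠ 0.
Test x = -2: value = -100 ≠ 0.
Test x = 3: value = 0 ✓, so (x - 3) is a factor.
Synthetic division by (x - 3): bring down 1; 1(3) + 10 = 13; 13(3) + 3 = 42; 42(3) - 126 = 0 → quotient x^2 + 13x + 42, remainder 0.
Solve the quadratic x^2 + 13x + 42 = 0: discriminant = 13^2 - 4(1)(42) = 169 - 168 = 1.
sqrt(1) = 1, so x = (-13 ± 1)/2: x = -6 or x = -7.

x = -7, x = -6, x = 3


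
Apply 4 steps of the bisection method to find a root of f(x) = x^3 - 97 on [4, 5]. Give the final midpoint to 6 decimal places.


f(x) = x^3 - 97
f(4) = -33 < 0
f(5) = 28 > 0

Step 1: midpoint = (4.000000 + 5.000000)/2 = 4.500000
  f(4.500000) = -5.875000
  f(mid) < 0, so root is in [4.500000, 5.000000]

Step 2: midpoint = (4.500000 + 5.000000)/2 = 4.750000
  f(4.750000) = 10.171875
  f(mid) > 0, so root is in [4.500000, 4.750000]

Step 3: midpoint = (4.500000 + 4.750000)/2 = 4.625000
  f(4.625000) = 1.931641
  f(mid) > 0, so root is in [4.500000, 4.625000]

Step 4: midpoint = (4.500000 + 4.625000)/2 = 4.562500
  f(4.562500) = -2.025146
  f(mid) < 0, so root is in [4.562500, 4.625000]

midpoint = 4.562500


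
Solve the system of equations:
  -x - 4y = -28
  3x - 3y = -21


Using Cramer's rule:
Determinant D = (-1)(-3) - (3)(-4) = 3 + 12 = 15
Dx = (-28)(-3) - (-21)(-4) = 84 - 84 = 0
Dy = (-1)(-21) - (3)(-28) = 21 + 84 = 105
x = Dx/D = 0/15 = 0
y = Dy/D = 105/15 = 7

x = 0, y = 7


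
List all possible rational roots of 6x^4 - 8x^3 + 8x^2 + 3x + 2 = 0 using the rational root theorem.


Rational root theorem: possible roots are ±p/q where:
  p divides the constant term (2): p ∈ {1, 2}
  q divides the leading coefficient (6): q ∈ {1, 2, 3, 6}

All possible rational roots: -2, -1, -2/3, -1/2, -1/3, -1/6, 1/6, 1/3, 1/2, 2/3, 1, 2

-2, -1, -2/3, -1/2, -1/3, -1/6, 1/6, 1/3, 1/2, 2/3, 1, 2


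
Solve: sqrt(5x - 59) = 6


Square both sides: 5x - 59 = 6^2 = 36
5x = 36 + 59 = 95
x = 19
Check: sqrt(5*19 - 59) = sqrt(36) = 6 ✓

x = 19


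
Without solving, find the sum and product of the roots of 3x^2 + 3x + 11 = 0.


By Vieta's formulas for ax^2 + bx + c = 0:
  Sum of roots = -b/a
  Product of roots = c/a

Here a = 3, b = 3, c = 11
Sum = -(3)/3 = -1
Product = 11/3 = 11/3

Sum = -1, Product = 11/3


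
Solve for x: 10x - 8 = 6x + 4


Starting with: 10x - 8 = 6x + 4
Move all x terms to left: (10 - 6)x = 4 + 8
Simplify: 4x = 12
Divide both sides by 4: x = 3

x = 3


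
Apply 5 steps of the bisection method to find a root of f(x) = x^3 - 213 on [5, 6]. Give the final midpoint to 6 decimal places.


f(x) = x^3 - 213
f(5) = -88 < 0
f(6) = 3 > 0

Step 1: midpoint = (5.000000 + 6.000000)/2 = 5.500000
  f(5.500000) = -46.625000
  f(mid) < 0, so root is in [5.500000, 6.000000]

Step 2: midpoint = (5.500000 + 6.000000)/2 = 5.750000
  f(5.750000) = -22.890625
  f(mid) < 0, so root is in [5.750000, 6.000000]

Step 3: midpoint = (5.750000 + 6.000000)/2 = 5.875000
  f(5.875000) = -10.220703
  f(mid) < 0, so root is in [5.875000, 6.000000]

Step 4: midpoint = (5.875000 + 6.000000)/2 = 5.937500
  f(5.937500) = -3.679932
  f(mid) < 0, so root is in [5.937500, 6.000000]

Step 5: midpoint = (5.937500 + 6.000000)/2 = 5.968750
  f(5.968750) = -0.357452
  f(mid) < 0, so root is in [5.968750, 6.000000]

midpoint = 5.968750


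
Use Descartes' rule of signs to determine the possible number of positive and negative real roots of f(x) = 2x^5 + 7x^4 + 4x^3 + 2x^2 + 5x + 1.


Descartes' rule of signs:

For positive roots, count sign changes in f(x) = 2x^5 + 7x^4 + 4x^3 + 2x^2 + 5x + 1:
Signs of coefficients: +, +, +, +, +, +
Number of sign changes: 0
Possible positive real roots: 0

For negative roots, examine f(-x) = -2x^5 + 7x^4 - 4x^3 + 2x^2 - 5x + 1:
Signs of coefficients: -, +, -, +, -, +
Number of sign changes: 5
Possible negative real roots: 5, 3, 1

Positive roots: 0; Negative roots: 5 or 3 or 1


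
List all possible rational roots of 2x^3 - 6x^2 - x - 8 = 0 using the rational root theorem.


Rational root theorem: possible roots are ±p/q where:
  p divides the constant term (-8): p ∈ {1, 2, 4, 8}
  q divides the leading coefficient (2): q ∈ {1, 2}

All possible rational roots: -8, -4, -2, -1, -1/2, 1/2, 1, 2, 4, 8

-8, -4, -2, -1, -1/2, 1/2, 1, 2, 4, 8


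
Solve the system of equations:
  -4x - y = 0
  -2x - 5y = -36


Using Cramer's rule:
Determinant D = (-4)(-5) - (-2)(-1) = 20 - 2 = 18
Dx = (0)(-5) - (-36)(-1) = 0 - 36 = -36
Dy = (-4)(-36) - (-2)(0) = 144 - 0 = 144
x = Dx/D = -36/18 = -2
y = Dy/D = 144/18 = 8

x = -2, y = 8


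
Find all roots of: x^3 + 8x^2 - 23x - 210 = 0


Let p(x) = x^3 + 8x^2 - 23x - 210. By the rational root theorem (leading coefficient 1), any rational root is an integer divisor of 210: try ±1, ±2, ... in turn.
Test x = 1: value = -224 ≠ 0.
Test x = -1: value = -180 ≠ 0.
Test x = 2: value = -216 ≠ 0.
Test x = -2: value = -140 ≠ 0.
Test x = 3: value = -180 ≠ 0.
Test x = -3: value = -96 ≠ 0.
Test x = 5: value = 0 ✓, so (x - 5) is a factor.
Synthetic division by (x - 5): bring down 1; 1(5) + 8 = 13; 13(5) - 23 = 42; 42(5) - 210 = 0 → quotient x^2 + 13x + 42, remainder 0.
Solve the quadratic x^2 + 13x + 42 = 0: discriminant = 13^2 - 4(1)(42) = 169 - 168 = 1.
sqrt(1) = 1, so x = (-13 ± 1)/2: x = -6 or x = -7.
Collecting all roots found:

x = -7, x = -6, x = 5


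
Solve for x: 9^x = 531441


Express both sides with the same base.
531441 = 9^6
Since the bases match: x = 6

x = 6


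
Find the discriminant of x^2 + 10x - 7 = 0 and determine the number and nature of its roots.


For ax^2 + bx + c = 0, discriminant D = b^2 - 4ac
Here a = 1, b = 10, c = -7
D = (10)^2 - 4(1)(-7) = 100 + 28 = 128

D = 128 > 0 but not a perfect square
The equation has 2 distinct real irrational roots.

Discriminant = 128, 2 distinct real irrational roots


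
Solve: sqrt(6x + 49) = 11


Square both sides: 6x + 49 = 11^2 = 121
6x = 121 - 49 = 72
x = 12
Check: sqrt(6*12 + 49) = sqrt(121) = 11 ✓

x = 12


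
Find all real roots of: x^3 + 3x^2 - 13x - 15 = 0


Let p(x) = x^3 + 3x^2 - 13x - 15. By the rational root theorem (leading coefficient 1), any rational root is an integer divisor of 15: try ±1, ±2, ... in turn.
Test x = 1: value = -24 ≠ 0.
Test x = -1: value = 0 ✓, so (x + 1) is a factor.
Synthetic division by (x + 1): bring down 1; 1(-1) + 3 = 2; 2(-1) - 13 = -15; (-15)(-1) - 15 = 0 → quotient x^2 + 2x - 15, remainder 0.
Solve the quadratic x^2 + 2x - 15 = 0: discriminant = 2^2 - 4(1)(-15) = 4 + 60 = 64.
sqrt(64) = 8, so x = (-2 ± 8)/2: x = 3 or x = -5.

x = -5, x = -1, x = 3


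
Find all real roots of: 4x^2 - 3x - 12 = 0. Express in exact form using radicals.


Using the quadratic formula: x = (-b ± sqrt(b^2 - 4ac)) / (2a)
Here a = 4, b = -3, c = -12
Discriminant = b^2 - 4ac = (-3)^2 - 4(4)(-12) = 9 + 192 = 201
Since discriminant = 201 > 0, there are two real roots.
x = (3 ± sqrt(201)) / 8
Numerically: x ≈ 2.1472 or x ≈ -1.3972

x = (3 + sqrt(201)) / 8 or x = (3 - sqrt(201)) / 8


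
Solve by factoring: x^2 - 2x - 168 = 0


We need two numbers that multiply to -168 and add to -2.
Those numbers are -14 and 12 (since (-14) * 12 = -168 and (-14) + 12 = -2).
So x^2 - 2x - 168 = (x - 14)(x + 12) = 0
Setting each factor to zero: x = 14 or x = -12

x = -12, x = 14


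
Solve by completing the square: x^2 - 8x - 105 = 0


Start: x^2 - 8x - 105 = 0
Move constant: x^2 - 8x = 105
Half of -8 is -4, squared is 16
Add 16 to both sides: x^2 - 8x + 16 = 121
(x - 4)^2 = 121
x - 4 = ±11
x = 4 + 11 = 15 or x = 4 - 11 = -7

x = -7, x = 15


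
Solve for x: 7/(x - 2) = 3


Multiply both sides by (x - 2): 7 = 3(x - 2)
Distribute: 7 = 3x - 6
3x = 7 + 6 = 13
x = 13/3

x = 13/3


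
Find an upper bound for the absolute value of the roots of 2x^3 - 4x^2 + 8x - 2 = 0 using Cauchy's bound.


Cauchy's bound: all roots r satisfy |r| <= 1 + max(|a_i/a_n|) for i = 0,...,n-1
where a_n is the leading coefficient.

Coefficients: [2, -4, 8, -2]
Leading coefficient a_n = 2
Ratios |a_i/a_n|: 2, 4, 1
Maximum ratio: 4
Cauchy's bound: |r| <= 1 + 4 = 5

Upper bound = 5


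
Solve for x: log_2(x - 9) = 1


Convert to exponential form: x - 9 = 2^1 = 2
x = 2 + 9 = 11
Check: log_2(11 - 9) = log_2(2) = log_2(2) = 1 ✓

x = 11


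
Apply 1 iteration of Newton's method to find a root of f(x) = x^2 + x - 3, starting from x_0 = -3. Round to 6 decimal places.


Newton's method: x_(n+1) = x_n - f(x_n)/f'(x_n)
f(x) = x^2 + x - 3
f'(x) = 2x + 1

Iteration 1:
  f(-3.000000) = 3.000000
  f'(-3.000000) = -5.000000
  x_1 = -3.000000 - (3.000000)/(-5.000000) = -2.400000

x_1 = -2.400000


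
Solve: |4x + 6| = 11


An absolute value equation |expr| = 11 gives two cases:
Case 1: 4x + 6 = 11
  4x = 5, so x = 5/4
Case 2: 4x + 6 = -11
  4x = -17, so x = -17/4

x = -17/4, x = 5/4


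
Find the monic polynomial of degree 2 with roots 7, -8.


A monic polynomial with roots 7, -8 is:
p(x) = (x - 7)(x + 8)
After multiplying by (x - 7): x - 7
After multiplying by (x + 8): x^2 + x - 56

x^2 + x - 56


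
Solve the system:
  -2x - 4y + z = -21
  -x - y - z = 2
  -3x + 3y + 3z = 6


Using Cramer's rule. Expand each determinant along the first row.
D  = (-2)*[(-1)*3 - (-1)*3] - (-4)*[(-1)*3 - (-1)*(-3)] + 1*[(-1)*3 - (-1)*(-3)]
  = (-2)*(0) - (-4)*(-6) + 1*(-6) = -30
Dx = (-21)*[(-1)*3 - (-1)*3] - (-4)*[2*3 - (-1)*6] + 1*[2*3 - (-1)*6]
  = (-21)*(0) - (-4)*(12) + 1*(12) = 60
Dy = (-2)*[2*3 - (-1)*6] - (-21)*[(-1)*3 - (-1)*(-3)] + 1*[(-1)*6 - 2*(-3)]
  = (-2)*(12) - (-21)*(-6) + 1*(0) = -150
Dz = (-2)*[(-1)*6 - 2*3] - (-4)*[(-1)*6 - 2*(-3)] + (-21)*[(-1)*3 - (-1)*(-3)]
  = (-2)*(-12) - (-4)*(0) + (-21)*(-6) = 150
x = Dx/D = 60/-30 = -2, y = Dy/D = -150/-30 = 5, z = Dz/D = 150/-30 = -5
Check eq1: (-2)(-2) + (-4)(5) + (1)(-5) = -21 = -21 ✓
Check eq2: (-1)(-2) + (-1)(5) + (-1)(-5) = 2 = 2 ✓
Check eq3: (-3)(-2) + (3)(5) + (3)(-5) = 6 = 6 ✓

x = -2, y = 5, z = -5


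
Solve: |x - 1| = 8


An absolute value equation |expr| = 8 gives two cases:
Case 1: x - 1 = 8
  x = 9, so x = 9
Case 2: x - 1 = -8
  x = -7, so x = -7

x = -7, x = 9


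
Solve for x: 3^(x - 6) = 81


Express both sides with the same base.
81 = 3^4
Since the bases match, equate exponents: x - 6 = 4
So x = 4 - (-6) = 10

x = 10


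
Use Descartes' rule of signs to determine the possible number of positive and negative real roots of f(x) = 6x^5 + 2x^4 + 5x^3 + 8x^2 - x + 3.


Descartes' rule of signs:

For positive roots, count sign changes in f(x) = 6x^5 + 2x^4 + 5x^3 + 8x^2 - x + 3:
Signs of coefficients: +, +, +, +, -, +
Number of sign changes: 2
Possible positive real roots: 2, 0

For negative roots, examine f(-x) = -6x^5 + 2x^4 - 5x^3 + 8x^2 + x + 3:
Signs of coefficients: -, +, -, +, +, +
Number of sign changes: 3
Possible negative real roots: 3, 1

Positive roots: 2 or 0; Negative roots: 3 or 1


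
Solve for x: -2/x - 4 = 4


Subtract -4 from both sides: -2/x = 8
Multiply both sides by x: -2 = 8 * x
Divide by 8: x = -1/4

x = -1/4


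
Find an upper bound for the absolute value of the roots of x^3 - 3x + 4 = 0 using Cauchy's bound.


Cauchy's bound: all roots r satisfy |r| <= 1 + max(|a_i/a_n|) for i = 0,...,n-1
where a_n is the leading coefficient.

Coefficients: [1, 0, -3, 4]
Leading coefficient a_n = 1
Ratios |a_i/a_n|: 0, 3, 4
Maximum ratio: 4
Cauchy's bound: |r| <= 1 + 4 = 5

Upper bound = 5


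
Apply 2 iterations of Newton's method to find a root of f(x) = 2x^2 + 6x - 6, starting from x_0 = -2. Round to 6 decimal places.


Newton's method: x_(n+1) = x_n - f(x_n)/f'(x_n)
f(x) = 2x^2 + 6x - 6
f'(x) = 4x + 6

Iteration 1:
  f(-2.000000) = -10.000000
  f'(-2.000000) = -2.000000
  x_1 = -2.000000 - (-10.000000)/(-2.000000) = -7.000000

Iteration 2:
  f(-7.000000) = 50.000000
  f'(-7.000000) = -22.000000
  x_2 = -7.000000 - (50.000000)/(-22.000000) = -4.727273

x_2 = -4.727273


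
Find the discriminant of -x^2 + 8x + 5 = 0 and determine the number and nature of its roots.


For ax^2 + bx + c = 0, discriminant D = b^2 - 4ac
Here a = -1, b = 8, c = 5
D = (8)^2 - 4(-1)(5) = 64 + 20 = 84

D = 84 > 0 but not a perfect square
The equation has 2 distinct real irrational roots.

Discriminant = 84, 2 distinct real irrational roots


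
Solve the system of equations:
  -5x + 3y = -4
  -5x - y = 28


Using Cramer's rule:
Determinant D = (-5)(-1) - (-5)(3) = 5 + 15 = 20
Dx = (-4)(-1) - (28)(3) = 4 - 84 = -80
Dy = (-5)(28) - (-5)(-4) = -140 - 20 = -160
x = Dx/D = -80/20 = -4
y = Dy/D = -160/20 = -8

x = -4, y = -8


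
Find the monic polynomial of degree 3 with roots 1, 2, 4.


A monic polynomial with roots 1, 2, 4 is:
p(x) = (x - 1)(x - 2)(x - 4)
After multiplying by (x - 1): x - 1
After multiplying by (x - 2): x^2 - 3x + 2
After multiplying by (x - 4): x^3 - 7x^2 + 14x - 8

x^3 - 7x^2 + 14x - 8


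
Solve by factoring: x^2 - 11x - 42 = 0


We need two numbers that multiply to -42 and add to -11.
Those numbers are 3 and -14 (since 3 * (-14) = -42 and 3 + (-14) = -11).
So x^2 - 11x - 42 = (x + 3)(x - 14) = 0
Setting each factor to zero: x = -3 or x = 14

x = -3, x = 14


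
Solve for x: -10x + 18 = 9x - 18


Starting with: -10x + 18 = 9x - 18
Move all x terms to left: (-10 - 9)x = -18 - 18
Simplify: -19x = -36
Divide both sides by -19: x = 36/19

x = 36/19


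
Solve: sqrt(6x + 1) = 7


Square both sides: 6x + 1 = 7^2 = 49
6x = 49 - 1 = 48
x = 8
Check: sqrt(6*8 + 1) = sqrt(49) = 7 ✓

x = 8


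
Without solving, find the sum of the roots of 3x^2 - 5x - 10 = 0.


By Vieta's formulas for ax^2 + bx + c = 0:
  Sum of roots = -b/a
  Product of roots = c/a

Here a = 3, b = -5, c = -10
Sum = -(-5)/3 = 5/3
Product = -10/3 = -10/3

Sum = 5/3


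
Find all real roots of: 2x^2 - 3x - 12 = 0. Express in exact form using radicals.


Using the quadratic formula: x = (-b ± sqrt(b^2 - 4ac)) / (2a)
Here a = 2, b = -3, c = -12
Discriminant = b^2 - 4ac = (-3)^2 - 4(2)(-12) = 9 + 96 = 105
Since discriminant = 105 > 0, there are two real roots.
x = (3 ± sqrt(105)) / 4
Numerically: x ≈ 3.3117 or x ≈ -1.8117

x = (3 + sqrt(105)) / 4 or x = (3 - sqrt(105)) / 4


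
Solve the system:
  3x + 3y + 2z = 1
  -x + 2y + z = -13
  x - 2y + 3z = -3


Using Cramer's rule. Expand each determinant along the first row.
D  = 3*[2*3 - 1*(-2)] - 3*[(-1)*3 - 1*1] + 2*[(-1)*(-2) - 2*1]
  = 3*(8) - 3*(-4) + 2*(0) = 36
Dx = 1*[2*3 - 1*(-2)] - 3*[(-13)*3 - 1*(-3)] + 2*[(-13)*(-2) - 2*(-3)]
  = 1*(8) - 3*(-36) + 2*(32) = 180
Dy = 3*[(-13)*3 - 1*(-3)] - 1*[(-1)*3 - 1*1] + 2*[(-1)*(-3) - (-13)*1]
  = 3*(-36) - 1*(-4) + 2*(16) = -72
Dz = 3*[2*(-3) - (-13)*(-2)] - 3*[(-1)*(-3) - (-13)*1] + 1*[(-1)*(-2) - 2*1]
  = 3*(-32) - 3*(16) + 1*(0) = -144
x = Dx/D = 180/36 = 5, y = Dy/D = -72/36 = -2, z = Dz/D = -144/36 = -4
Check eq1: (3)(5) + (3)(-2) + (2)(-4) = 1 = 1 ✓
Check eq2: (-1)(5) + (2)(-2) + (1)(-4) = -13 = -13 ✓
Check eq3: (1)(5) + (-2)(-2) + (3)(-4) = -3 = -3 ✓

x = 5, y = -2, z = -4


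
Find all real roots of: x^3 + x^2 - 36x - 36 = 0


Let p(x) = x^3 + x^2 - 36x - 36. By the rational root theorem (leading coefficient 1), any rational root is an integer divisor of 36: try ±1, ±2, ... in turn.
Test x = 1: value = -70 ≠ 0.
Test x = -1: value = 0 ✓, so (x + 1) is a factor.
Synthetic division by (x + 1): bring down 1; 1(-1) + 1 = 0; 0(-1) - 36 = -36; (-36)(-1) - 36 = 0 → quotient x^2 - 36, remainder 0.
Solve the quadratic x^2 - 36 = 0: discriminant = 0^2 - 4(1)(-36) = 0 + 144 = 144.
sqrt(144) = 12, so x = (0 ± 12)/2: x = 6 or x = -6.

x = -6, x = -1, x = 6


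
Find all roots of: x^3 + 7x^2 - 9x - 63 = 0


Let p(x) = x^3 + 7x^2 - 9x - 63. By the rational root theorem (leading coefficient 1), any rational root is an integer divisor of 63: try ±1, ±2, ... in turn.
Test x = 1: value = -64 ≠ 0.
Test x = -1: value = -48 ≠ 0.
Test x = 3: value = 0 ✓, so (x - 3) is a factor.
Synthetic division by (x - 3): bring down 1; 1(3) + 7 = 10; 10(3) - 9 = 21; 21(3) - 63 = 0 → quotient x^2 + 10x + 21, remainder 0.
Solve the quadratic x^2 + 10x + 21 = 0: discriminant = 10^2 - 4(1)(21) = 100 - 84 = 16.
sqrt(16) = 4, so x = (-10 ± 4)/2: x = -3 or x = -7.
Collecting all roots found:

x = -7, x = -3, x = 3


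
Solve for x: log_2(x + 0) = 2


Convert to exponential form: x + 0 = 2^2 = 4
x = 4 - 0 = 4
Check: log_2(4 + 0) = log_2(4) = log_2(4) = 2 ✓

x = 4


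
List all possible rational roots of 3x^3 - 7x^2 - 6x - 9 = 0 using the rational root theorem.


Rational root theorem: possible roots are ±p/q where:
  p divides the constant term (-9): p ∈ {1, 3, 9}
  q divides the leading coefficient (3): q ∈ {1, 3}

All possible rational roots: -9, -3, -1, -1/3, 1/3, 1, 3, 9

-9, -3, -1, -1/3, 1/3, 1, 3, 9


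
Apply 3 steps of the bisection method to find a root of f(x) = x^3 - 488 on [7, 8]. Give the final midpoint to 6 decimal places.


f(x) = x^3 - 488
f(7) = -145 < 0
f(8) = 24 > 0

Step 1: midpoint = (7.000000 + 8.000000)/2 = 7.500000
  f(7.500000) = -66.125000
  f(mid) < 0, so root is in [7.500000, 8.000000]

Step 2: midpoint = (7.500000 + 8.000000)/2 = 7.750000
  f(7.750000) = -22.515625
  f(mid) < 0, so root is in [7.750000, 8.000000]

Step 3: midpoint = (7.750000 + 8.000000)/2 = 7.875000
  f(7.875000) = 0.373047
  f(mid) > 0, so root is in [7.750000, 7.875000]

midpoint = 7.875000


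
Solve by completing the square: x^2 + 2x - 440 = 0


Start: x^2 + 2x - 440 = 0
Move constant: x^2 + 2x = 440
Half of 2 is 1, squared is 1
Add 1 to both sides: x^2 + 2x + 1 = 441
(x + 1)^2 = 441
x + 1 = ±21
x = -1 + 21 = 20 or x = -1 - 21 = -22

x = -22, x = 20


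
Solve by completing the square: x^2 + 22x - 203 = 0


Start: x^2 + 22x - 203 = 0
Move constant: x^2 + 22x = 203
Half of 22 is 11, squared is 121
Add 121 to both sides: x^2 + 22x + 121 = 324
(x + 11)^2 = 324
x + 11 = ±18
x = -11 + 18 = 7 or x = -11 - 18 = -29

x = -29, x = 7


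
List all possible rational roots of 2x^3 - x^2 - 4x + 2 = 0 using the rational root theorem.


Rational root theorem: possible roots are ±p/q where:
  p divides the constant term (2): p ∈ {1, 2}
  q divides the leading coefficient (2): q ∈ {1, 2}

All possible rational roots: -2, -1, -1/2, 1/2, 1, 2

-2, -1, -1/2, 1/2, 1, 2


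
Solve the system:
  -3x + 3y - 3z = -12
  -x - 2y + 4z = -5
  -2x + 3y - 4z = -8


Using Cramer's rule. Expand each determinant along the first row.
D  = (-3)*[(-2)*(-4) - 4*3] - 3*[(-1)*(-4) - 4*(-2)] + (-3)*[(-1)*3 - (-2)*(-2)]
  = (-3)*(-4) - 3*(12) + (-3)*(-7) = -3
Dx = (-12)*[(-2)*(-4) - 4*3] - 3*[(-5)*(-4) - 4*(-8)] + (-3)*[(-5)*3 - (-2)*(-8)]
  = (-12)*(-4) - 3*(52) + (-3)*(-31) = -15
Dy = (-3)*[(-5)*(-4) - 4*(-8)] - (-12)*[(-1)*(-4) - 4*(-2)] + (-3)*[(-1)*(-8) - (-5)*(-2)]
  = (-3)*(52) - (-12)*(12) + (-3)*(-2) = -6
Dz = (-3)*[(-2)*(-8) - (-5)*3] - 3*[(-1)*(-8) - (-5)*(-2)] + (-12)*[(-1)*3 - (-2)*(-2)]
  = (-3)*(31) - 3*(-2) + (-12)*(-7) = -3
x = Dx/D = -15/-3 = 5, y = Dy/D = -6/-3 = 2, z = Dz/D = -3/-3 = 1
Check eq1: (-3)(5) + (3)(2) + (-3)(1) = -12 = -12 ✓
Check eq2: (-1)(5) + (-2)(2) + (4)(1) = -5 = -5 ✓
Check eq3: (-2)(5) + (3)(2) + (-4)(1) = -8 = -8 ✓

x = 5, y = 2, z = 1


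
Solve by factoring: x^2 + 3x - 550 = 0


We need two numbers that multiply to -550 and add to 3.
Those numbers are -22 and 25 (since (-22) * 25 = -550 and (-22) + 25 = 3).
So x^2 + 3x - 550 = (x - 22)(x + 25) = 0
Setting each factor to zero: x = 22 or x = -25

x = -25, x = 22


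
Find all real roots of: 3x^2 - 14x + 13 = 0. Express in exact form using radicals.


Using the quadratic formula: x = (-b ± sqrt(b^2 - 4ac)) / (2a)
Here a = 3, b = -14, c = 13
Discriminant = b^2 - 4ac = (-14)^2 - 4(3)(13) = 196 - 156 = 40
Since discriminant = 40 > 0, there are two real roots.
x = (14 ± 2*sqrt(10)) / 6
Simplifying: x = (7 ± sqrt(10)) / 3
Numerically: x ≈ 3.3874 or x ≈ 1.2792

x = (7 + sqrt(10)) / 3 or x = (7 - sqrt(10)) / 3


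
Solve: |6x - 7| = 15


An absolute value equation |expr| = 15 gives two cases:
Case 1: 6x - 7 = 15
  6x = 22, so x = 11/3
Case 2: 6x - 7 = -15
  6x = -8, so x = -4/3

x = -4/3, x = 11/3


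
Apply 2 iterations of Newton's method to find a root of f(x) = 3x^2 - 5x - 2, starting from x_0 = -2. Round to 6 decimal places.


Newton's method: x_(n+1) = x_n - f(x_n)/f'(x_n)
f(x) = 3x^2 - 5x - 2
f'(x) = 6x - 5

Iteration 1:
  f(-2.000000) = 20.000000
  f'(-2.000000) = -17.000000
  x_1 = -2.000000 - (20.000000)/(-17.000000) = -0.823529

Iteration 2:
  f(-0.823529) = 4.152249
  f'(-0.823529) = -9.941176
  x_2 = -0.823529 - (4.152249)/(-9.941176) = -0.405848

x_2 = -0.405848


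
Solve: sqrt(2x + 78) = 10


Square both sides: 2x + 78 = 10^2 = 100
2x = 100 - 78 = 22
x = 11
Check: sqrt(2*11 + 78) = sqrt(100) = 10 ✓

x = 11


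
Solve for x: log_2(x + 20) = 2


Convert to exponential form: x + 20 = 2^2 = 4
x = 4 - 20 = -16
Check: log_2(-16 + 20) = log_2(4) = log_2(4) = 2 ✓

x = -16


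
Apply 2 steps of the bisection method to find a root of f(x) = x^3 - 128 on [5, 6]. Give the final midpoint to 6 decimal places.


f(x) = x^3 - 128
f(5) = -3 < 0
f(6) = 88 > 0

Step 1: midpoint = (5.000000 + 6.000000)/2 = 5.500000
  f(5.500000) = 38.375000
  f(mid) > 0, so root is in [5.000000, 5.500000]

Step 2: midpoint = (5.000000 + 5.500000)/2 = 5.250000
  f(5.250000) = 16.703125
  f(mid) > 0, so root is in [5.000000, 5.250000]

midpoint = 5.250000


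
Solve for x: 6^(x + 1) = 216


Express both sides with the same base.
216 = 6^3
Since the bases match, equate exponents: x + 1 = 3
So x = 3 - (1) = 2

x = 2


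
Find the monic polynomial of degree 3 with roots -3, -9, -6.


A monic polynomial with roots -3, -9, -6 is:
p(x) = (x + 3)(x + 9)(x + 6)
After multiplying by (x + 3): x + 3
After multiplying by (x + 9): x^2 + 12x + 27
After multiplying by (x + 6): x^3 + 18x^2 + 99x + 162

x^3 + 18x^2 + 99x + 162


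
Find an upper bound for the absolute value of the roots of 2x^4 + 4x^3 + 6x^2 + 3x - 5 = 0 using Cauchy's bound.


Cauchy's bound: all roots r satisfy |r| <= 1 + max(|a_i/a_n|) for i = 0,...,n-1
where a_n is the leading coefficient.

Coefficients: [2, 4, 6, 3, -5]
Leading coefficient a_n = 2
Ratios |a_i/a_n|: 2, 3, 3/2, 5/2
Maximum ratio: 3
Cauchy's bound: |r| <= 1 + 3 = 4

Upper bound = 4


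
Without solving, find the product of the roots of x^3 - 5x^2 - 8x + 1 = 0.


By Vieta's formulas for x^3 + bx^2 + cx + d = 0:
  r1 + r2 + r3 = -b/a = 5
  r1*r2 + r1*r3 + r2*r3 = c/a = -8
  r1*r2*r3 = -d/a = -1


Product = -1


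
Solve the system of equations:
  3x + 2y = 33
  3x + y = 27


Using Cramer's rule:
Determinant D = (3)(1) - (3)(2) = 3 - 6 = -3
Dx = (33)(1) - (27)(2) = 33 - 54 = -21
Dy = (3)(27) - (3)(33) = 81 - 99 = -18
x = Dx/D = -21/-3 = 7
y = Dy/D = -18/-3 = 6

x = 7, y = 6


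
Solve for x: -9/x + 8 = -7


Subtract 8 from both sides: -9/x = -15
Multiply both sides by x: -9 = -15 * x
Divide by -15: x = 3/5

x = 3/5


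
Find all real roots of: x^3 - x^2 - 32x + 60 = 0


Let p(x) = x^3 - x^2 - 32x + 60. By the rational root theorem (leading coefficient 1), any rational root is an integer divisor of 60: try ±1, ±2, ... in turn.
Test x = 1: value = 28 ≠ 0.
Test x = -1: value = 90 ≠ 0.
Test x = 2: value = 0 ✓, so (x - 2) is a factor.
Synthetic division by (x - 2): bring down 1; 1(2) - 1 = 1; 1(2) - 32 = -30; (-30)(2) + 60 = 0 → quotient x^2 + x - 30, remainder 0.
Solve the quadratic x^2 + x - 30 = 0: discriminant = 1^2 - 4(1)(-30) = 1 + 120 = 121.
sqrt(121) = 11, so x = (-1 ± 11)/2: x = 5 or x = -6.

x = -6, x = 2, x = 5


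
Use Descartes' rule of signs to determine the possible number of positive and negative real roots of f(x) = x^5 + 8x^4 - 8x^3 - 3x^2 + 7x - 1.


Descartes' rule of signs:

For positive roots, count sign changes in f(x) = x^5 + 8x^4 - 8x^3 - 3x^2 + 7x - 1:
Signs of coefficients: +, +, -, -, +, -
Number of sign changes: 3
Possible positive real roots: 3, 1

For negative roots, examine f(-x) = -x^5 + 8x^4 + 8x^3 - 3x^2 - 7x - 1:
Signs of coefficients: -, +, +, -, -, -
Number of sign changes: 2
Possible negative real roots: 2, 0

Positive roots: 3 or 1; Negative roots: 2 or 0


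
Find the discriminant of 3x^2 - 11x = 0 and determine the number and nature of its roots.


For ax^2 + bx + c = 0, discriminant D = b^2 - 4ac
Here a = 3, b = -11, c = 0
D = (-11)^2 - 4(3)(0) = 121 - 0 = 121

D = 121 > 0 and is a perfect square (sqrt = 11)
The equation has 2 distinct real rational roots.

Discriminant = 121, 2 distinct real rational roots


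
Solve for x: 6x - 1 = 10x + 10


Starting with: 6x - 1 = 10x + 10
Move all x terms to left: (6 - 10)x = 10 + 1
Simplify: -4x = 11
Divide both sides by -4: x = -11/4

x = -11/4


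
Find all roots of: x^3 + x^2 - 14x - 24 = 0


Let p(x) = x^3 + x^2 - 14x - 24. By the rational root theorem (leading coefficient 1), any rational root is an integer divisor of 24: try ±1, ±2, ... in turn.
Test x = 1: value = -36 ≠ 0.
Test x = -1: value = -10 ≠ 0.
Test x = 2: value = -40 ≠ 0.
Test x = -2: value = 0 ✓, so (x + 2) is a factor.
Synthetic division by (x + 2): bring down 1; 1(-2) + 1 = -1; (-1)(-2) - 14 = -12; (-12)(-2) - 24 = 0 → quotient x^2 - x - 12, remainder 0.
Solve the quadratic x^2 - x - 12 = 0: discriminant = (-1)^2 - 4(1)(-12) = 1 + 48 = 49.
sqrt(49) = 7, so x = (1 ± 7)/2: x = 4 or x = -3.
Collecting all roots found:

x = -3, x = -2, x = 4


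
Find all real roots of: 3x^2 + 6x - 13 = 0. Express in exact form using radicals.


Using the quadratic formula: x = (-b ± sqrt(b^2 - 4ac)) / (2a)
Here a = 3, b = 6, c = -13
Discriminant = b^2 - 4ac = 6^2 - 4(3)(-13) = 36 + 156 = 192
Since discriminant = 192 > 0, there are two real roots.
x = (-6 ± 8*sqrt(3)) / 6
Simplifying: x = (-3 ± 4*sqrt(3)) / 3
Numerically: x ≈ 1.3094 or x ≈ -3.3094

x = (-3 + 4*sqrt(3)) / 3 or x = (-3 - 4*sqrt(3)) / 3


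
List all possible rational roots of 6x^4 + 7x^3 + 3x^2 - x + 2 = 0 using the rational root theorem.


Rational root theorem: possible roots are ±p/q where:
  p divides the constant term (2): p ∈ {1, 2}
  q divides the leading coefficient (6): q ∈ {1, 2, 3, 6}

All possible rational roots: -2, -1, -2/3, -1/2, -1/3, -1/6, 1/6, 1/3, 1/2, 2/3, 1, 2

-2, -1, -2/3, -1/2, -1/3, -1/6, 1/6, 1/3, 1/2, 2/3, 1, 2


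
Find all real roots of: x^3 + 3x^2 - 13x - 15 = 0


Let p(x) = x^3 + 3x^2 - 13x - 15. By the rational root theorem (leading coefficient 1), any rational root is an integer divisor of 15: try ±1, ±2, ... in turn.
Test x = 1: value = -24 ≠ 0.
Test x = -1: value = 0 ✓, so (x + 1) is a factor.
Synthetic division by (x + 1): bring down 1; 1(-1) + 3 = 2; 2(-1) - 13 = -15; (-15)(-1) - 15 = 0 → quotient x^2 + 2x - 15, remainder 0.
Solve the quadratic x^2 + 2x - 15 = 0: discriminant = 2^2 - 4(1)(-15) = 4 + 60 = 64.
sqrt(64) = 8, so x = (-2 ± 8)/2: x = 3 or x = -5.

x = -5, x = -1, x = 3


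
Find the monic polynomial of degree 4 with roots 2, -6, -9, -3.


A monic polynomial with roots 2, -6, -9, -3 is:
p(x) = (x - 2)(x + 6)(x + 9)(x + 3)
After multiplying by (x - 2): x - 2
After multiplying by (x + 6): x^2 + 4x - 12
After multiplying by (x + 9): x^3 + 13x^2 + 24x - 108
After multiplying by (x + 3): x^4 + 16x^3 + 63x^2 - 36x - 324

x^4 + 16x^3 + 63x^2 - 36x - 324


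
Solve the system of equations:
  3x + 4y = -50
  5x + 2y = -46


Using Cramer's rule:
Determinant D = (3)(2) - (5)(4) = 6 - 20 = -14
Dx = (-50)(2) - (-46)(4) = -100 + 184 = 84
Dy = (3)(-46) - (5)(-50) = -138 + 250 = 112
x = Dx/D = 84/-14 = -6
y = Dy/D = 112/-14 = -8

x = -6, y = -8


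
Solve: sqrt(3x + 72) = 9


Square both sides: 3x + 72 = 9^2 = 81
3x = 81 - 72 = 9
x = 3
Check: sqrt(3*3 + 72) = sqrt(81) = 9 ✓

x = 3


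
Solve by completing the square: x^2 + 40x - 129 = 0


Start: x^2 + 40x - 129 = 0
Move constant: x^2 + 40x = 129
Half of 40 is 20, squared is 400
Add 400 to both sides: x^2 + 40x + 400 = 529
(x + 20)^2 = 529
x + 20 = ±23
x = -20 + 23 = 3 or x = -20 - 23 = -43

x = -43, x = 3


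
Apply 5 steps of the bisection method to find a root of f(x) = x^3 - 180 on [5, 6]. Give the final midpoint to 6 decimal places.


f(x) = x^3 - 180
f(5) = -55 < 0
f(6) = 36 > 0

Step 1: midpoint = (5.000000 + 6.000000)/2 = 5.500000
  f(5.500000) = -13.625000
  f(mid) < 0, so root is in [5.500000, 6.000000]

Step 2: midpoint = (5.500000 + 6.000000)/2 = 5.750000
  f(5.750000) = 10.109375
  f(mid) > 0, so root is in [5.500000, 5.750000]

Step 3: midpoint = (5.500000 + 5.750000)/2 = 5.625000
  f(5.625000) = -2.021484
  f(mid) < 0, so root is in [5.625000, 5.750000]

Step 4: midpoint = (5.625000 + 5.750000)/2 = 5.687500
  f(5.687500) = 3.977295
  f(mid) > 0, so root is in [5.625000, 5.687500]

Step 5: midpoint = (5.625000 + 5.687500)/2 = 5.656250
  f(5.656250) = 0.961334
  f(mid) > 0, so root is in [5.625000, 5.656250]

midpoint = 5.656250


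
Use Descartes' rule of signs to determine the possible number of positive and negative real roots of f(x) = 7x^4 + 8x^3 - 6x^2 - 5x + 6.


Descartes' rule of signs:

For positive roots, count sign changes in f(x) = 7x^4 + 8x^3 - 6x^2 - 5x + 6:
Signs of coefficients: +, +, -, -, +
Number of sign changes: 2
Possible positive real roots: 2, 0

For negative roots, examine f(-x) = 7x^4 - 8x^3 - 6x^2 + 5x + 6:
Signs of coefficients: +, -, -, +, +
Number of sign changes: 2
Possible negative real roots: 2, 0

Positive roots: 2 or 0; Negative roots: 2 or 0


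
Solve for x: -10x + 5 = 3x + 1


Starting with: -10x + 5 = 3x + 1
Move all x terms to left: (-10 - 3)x = 1 - 5
Simplify: -13x = -4
Divide both sides by -13: x = 4/13

x = 4/13


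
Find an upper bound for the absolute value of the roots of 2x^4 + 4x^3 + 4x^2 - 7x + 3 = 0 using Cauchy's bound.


Cauchy's bound: all roots r satisfy |r| <= 1 + max(|a_i/a_n|) for i = 0,...,n-1
where a_n is the leading coefficient.

Coefficients: [2, 4, 4, -7, 3]
Leading coefficient a_n = 2
Ratios |a_i/a_n|: 2, 2, 7/2, 3/2
Maximum ratio: 7/2
Cauchy's bound: |r| <= 1 + 7/2 = 9/2

Upper bound = 9/2


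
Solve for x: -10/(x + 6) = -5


Multiply both sides by (x + 6): -10 = -5(x + 6)
Distribute: -10 = -5x - 30
-5x = -10 + 30 = 20
x = -4

x = -4


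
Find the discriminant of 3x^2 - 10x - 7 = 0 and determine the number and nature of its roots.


For ax^2 + bx + c = 0, discriminant D = b^2 - 4ac
Here a = 3, b = -10, c = -7
D = (-10)^2 - 4(3)(-7) = 100 + 84 = 184

D = 184 > 0 but not a perfect square
The equation has 2 distinct real irrational roots.

Discriminant = 184, 2 distinct real irrational roots


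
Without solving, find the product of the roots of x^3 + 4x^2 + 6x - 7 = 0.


By Vieta's formulas for x^3 + bx^2 + cx + d = 0:
  r1 + r2 + r3 = -b/a = -4
  r1*r2 + r1*r3 + r2*r3 = c/a = 6
  r1*r2*r3 = -d/a = 7


Product = 7


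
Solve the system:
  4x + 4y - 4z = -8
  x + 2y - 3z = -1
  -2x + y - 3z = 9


Using Cramer's rule. Expand each determinant along the first row.
D  = 4*[2*(-3) - (-3)*1] - 4*[1*(-3) - (-3)*(-2)] + (-4)*[1*1 - 2*(-2)]
  = 4*(-3) - 4*(-9) + (-4)*(5) = 4
Dx = (-8)*[2*(-3) - (-3)*1] - 4*[(-1)*(-3) - (-3)*9] + (-4)*[(-1)*1 - 2*9]
  = (-8)*(-3) - 4*(30) + (-4)*(-19) = -20
Dy = 4*[(-1)*(-3) - (-3)*9] - (-8)*[1*(-3) - (-3)*(-2)] + (-4)*[1*9 - (-1)*(-2)]
  = 4*(30) - (-8)*(-9) + (-4)*(7) = 20
Dz = 4*[2*9 - (-1)*1] - 4*[1*9 - (-1)*(-2)] + (-8)*[1*1 - 2*(-2)]
  = 4*(19) - 4*(7) + (-8)*(5) = 8
x = Dx/D = -20/4 = -5, y = Dy/D = 20/4 = 5, z = Dz/D = 8/4 = 2
Check eq1: (4)(-5) + (4)(5) + (-4)(2) = -8 = -8 ✓
Check eq2: (1)(-5) + (2)(5) + (-3)(2) = -1 = -1 ✓
Check eq3: (-2)(-5) + (1)(5) + (-3)(2) = 9 = 9 ✓

x = -5, y = 5, z = 2


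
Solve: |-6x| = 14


An absolute value equation |expr| = 14 gives two cases:
Case 1: -6x = 14
  -6x = 14, so x = -7/3
Case 2: -6x = -14
  -6x = -14, so x = 7/3

x = -7/3, x = 7/3


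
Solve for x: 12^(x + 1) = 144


Express both sides with the same base.
144 = 12^2
Since the bases match, equate exponents: x + 1 = 2
So x = 2 - (1) = 1

x = 1


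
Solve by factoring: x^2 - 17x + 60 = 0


We need two numbers that multiply to 60 and add to -17.
Those numbers are -5 and -12 (since (-5) * (-12) = 60 and (-5) + (-12) = -17).
So x^2 - 17x + 60 = (x - 5)(x - 12) = 0
Setting each factor to zero: x = 5 or x = 12

x = 5, x = 12


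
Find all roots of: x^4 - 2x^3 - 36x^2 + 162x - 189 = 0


Let p(x) = x^4 - 2x^3 - 36x^2 + 162x - 189. By the rational root theorem (leading coefficient 1), any rational root is an integer divisor of 189: try ±1, ±2, ... in turn.
Test x = 1: value = -64 ≠ 0.
Test x = -1: value = -384 ≠ 0.
Test x = 3: value = 0 ✓, so (x - 3) is a factor.
Synthetic division by (x - 3): bring down 1; 1(3) - 2 = 1; 1(3) - 36 = -33; (-33)(3) + 162 = 63; 63(3) - 189 = 0 → quotient x^3 + x^2 - 33x + 63, remainder 0.
Continue with the quotient x^3 + x^2 - 33x + 63 (candidates must divide 63; re-test x = 3 first in case it repeats).
Test x = 3: value = 0 ✓, so (x - 3) is a factor.
Synthetic division by (x - 3): bring down 1; 1(3) + 1 = 4; 4(3) - 33 = -21; (-21)(3) + 63 = 0 → quotient x^2 + 4x - 21, remainder 0.
Solve the quadratic x^2 + 4x - 21 = 0: discriminant = 4^2 - 4(1)(-21) = 16 + 84 = 100.
sqrt(100) = 10, so x = (-4 ± 10)/2: x = 3 or x = -7.
Collecting all roots found:

x = -7, x = 3 (multiplicity 3)


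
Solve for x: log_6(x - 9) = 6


Convert to exponential form: x - 9 = 6^6 = 46656
x = 46656 + 9 = 46665
Check: log_6(46665 - 9) = log_6(46656) = log_6(46656) = 6 ✓

x = 46665


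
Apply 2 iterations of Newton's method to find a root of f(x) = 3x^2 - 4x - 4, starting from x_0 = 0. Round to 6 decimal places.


Newton's method: x_(n+1) = x_n - f(x_n)/f'(x_n)
f(x) = 3x^2 - 4x - 4
f'(x) = 6x - 4

Iteration 1:
  f(0.000000) = -4.000000
  f'(0.000000) = -4.000000
  x_1 = 0.000000 - (-4.000000)/(-4.000000) = -1.000000

Iteration 2:
  f(-1.000000) = 3.000000
  f'(-1.000000) = -10.000000
  x_2 = -1.000000 - (3.000000)/(-10.000000) = -0.700000

x_2 = -0.700000


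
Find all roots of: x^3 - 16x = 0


The constant term is 0, so x = 0 is a root. Factor out x:
  x^2 - 16 = 0
Solve the quadratic x^2 - 16 = 0: discriminant = 0^2 - 4(1)(-16) = 0 + 64 = 64.
sqrt(64) = 8, so x = (0 ± 8)/2: x = 4 or x = -4.
Collecting all roots found:

x = -4, x = 0, x = 4


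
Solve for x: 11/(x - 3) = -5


Multiply both sides by (x - 3): 11 = -5(x - 3)
Distribute: 11 = -5x + 15
-5x = 11 - 15 = -4
x = 4/5

x = 4/5


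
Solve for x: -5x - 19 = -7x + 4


Starting with: -5x - 19 = -7x + 4
Move all x terms to left: (-5 + 7)x = 4 + 19
Simplify: 2x = 23
Divide both sides by 2: x = 23/2

x = 23/2


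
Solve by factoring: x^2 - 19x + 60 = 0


We need two numbers that multiply to 60 and add to -19.
Those numbers are -4 and -15 (since (-4) * (-15) = 60 and (-4) + (-15) = -19).
So x^2 - 19x + 60 = (x - 4)(x - 15) = 0
Setting each factor to zero: x = 4 or x = 15

x = 4, x = 15


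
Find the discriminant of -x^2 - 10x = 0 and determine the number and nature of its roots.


For ax^2 + bx + c = 0, discriminant D = b^2 - 4ac
Here a = -1, b = -10, c = 0
D = (-10)^2 - 4(-1)(0) = 100 - 0 = 100

D = 100 > 0 and is a perfect square (sqrt = 10)
The equation has 2 distinct real rational roots.

Discriminant = 100, 2 distinct real rational roots


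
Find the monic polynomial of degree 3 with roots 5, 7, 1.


A monic polynomial with roots 5, 7, 1 is:
p(x) = (x - 5)(x - 7)(x - 1)
After multiplying by (x - 5): x - 5
After multiplying by (x - 7): x^2 - 12x + 35
After multiplying by (x - 1): x^3 - 13x^2 + 47x - 35

x^3 - 13x^2 + 47x - 35


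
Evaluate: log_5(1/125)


We need the exponent such that 5^? = 1/125
5^(-3) = 1/5^3 = 1/125
Therefore log_5(1/125) = -3

-3


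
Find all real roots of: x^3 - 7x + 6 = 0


Let p(x) = x^3 - 7x + 6. By the rational root theorem (leading coefficient 1), any rational root is an integer divisor of 6: try ±1, ±2, ... in turn.
Test x = 1: value = 0 ✓, so (x - 1) is a factor.
Synthetic division by (x - 1): bring down 1; 1(1) + 0 = 1; 1(1) - 7 = -6; (-6)(1) + 6 = 0 → quotient x^2 + x - 6, remainder 0.
Solve the quadratic x^2 + x - 6 = 0: discriminant = 1^2 - 4(1)(-6) = 1 + 24 = 25.
sqrt(25) = 5, so x = (-1 ± 5)/2: x = 2 or x = -3.

x = -3, x = 1, x = 2
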